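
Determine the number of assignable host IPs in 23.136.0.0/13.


Host bits = 32 - 13 = 19
Total addresses = 2^19 = 524288
Usable = total - 2 (network and broadcast)
Usable hosts: 524286


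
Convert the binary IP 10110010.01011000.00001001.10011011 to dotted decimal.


10110010 = 178
01011000 = 88
00001001 = 9
10011011 = 155
IP: 178.88.9.155


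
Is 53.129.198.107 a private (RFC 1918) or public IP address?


RFC 1918 private ranges:
  10.0.0.0/8 (10.0.0.0 - 10.255.255.255)
  172.16.0.0/12 (172.16.0.0 - 172.31.255.255)
  192.168.0.0/16 (192.168.0.0 - 192.168.255.255)
Public (not in any RFC 1918 range)


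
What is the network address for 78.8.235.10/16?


IP:   01001110.00001000.11101011.00001010
Mask: 11111111.11111111.00000000.00000000
AND operation:
Net:  01001110.00001000.00000000.00000000
Network: 78.8.0.0/16


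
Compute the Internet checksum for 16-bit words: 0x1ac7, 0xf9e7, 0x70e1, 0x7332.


Sum all words (with carry folding):
+ 0x1ac7 = 0x1ac7
+ 0xf9e7 = 0x14af
+ 0x70e1 = 0x8590
+ 0x7332 = 0xf8c2
One's complement: ~0xf8c2
Checksum = 0x073d


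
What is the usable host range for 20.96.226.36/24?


Network: 20.96.226.0
Broadcast: 20.96.226.255
First usable = network + 1
Last usable = broadcast - 1
Range: 20.96.226.1 to 20.96.226.254


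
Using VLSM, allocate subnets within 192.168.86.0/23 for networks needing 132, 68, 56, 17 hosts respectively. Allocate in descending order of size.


132 hosts -> /24 (254 usable): 192.168.86.0/24
68 hosts -> /25 (126 usable): 192.168.87.0/25
56 hosts -> /26 (62 usable): 192.168.87.128/26
17 hosts -> /27 (30 usable): 192.168.87.192/27
Allocation: 192.168.86.0/24 (132 hosts, 254 usable); 192.168.87.0/25 (68 hosts, 126 usable); 192.168.87.128/26 (56 hosts, 62 usable); 192.168.87.192/27 (17 hosts, 30 usable)


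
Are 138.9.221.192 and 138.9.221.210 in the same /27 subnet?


Mask: 255.255.255.224
138.9.221.192 AND mask = 138.9.221.192
138.9.221.210 AND mask = 138.9.221.192
Yes, same subnet (138.9.221.192)


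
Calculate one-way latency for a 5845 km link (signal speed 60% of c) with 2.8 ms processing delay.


Speed = 0.6 * 3e5 km/s = 180000 km/s
Propagation delay = 5845 / 180000 = 0.0325 s = 32.4722 ms
Processing delay = 2.8 ms
Total one-way latency = 35.2722 ms


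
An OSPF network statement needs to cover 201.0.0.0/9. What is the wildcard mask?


Subnet mask: 255.128.0.0
Wildcard = 255.255.255.255 - subnet mask
255 - 255 = 0
255 - 128 = 127
255 - 0 = 255
255 - 0 = 255
Wildcard: 0.127.255.255


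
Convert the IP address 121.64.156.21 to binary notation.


121 = 01111001
64 = 01000000
156 = 10011100
21 = 00010101
Binary: 01111001.01000000.10011100.00010101


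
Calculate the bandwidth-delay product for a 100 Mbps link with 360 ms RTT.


BDP = bandwidth * RTT
= 100 Mbps * 360 ms
= 100 * 1e6 * 360 / 1000 bits
= 36000000 bits
= 4500000 bytes
= 4394.5312 KB
BDP = 36000000 bits (4500000 bytes)


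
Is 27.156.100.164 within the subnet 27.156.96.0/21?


Subnet network: 27.156.96.0
Test IP AND mask: 27.156.96.0
Yes, 27.156.100.164 is in 27.156.96.0/21


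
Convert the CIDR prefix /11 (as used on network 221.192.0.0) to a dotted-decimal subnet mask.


/11 means 11 network bits, 21 host bits
Binary: 11111111111000000000000000000000
Mask: 255.224.0.0


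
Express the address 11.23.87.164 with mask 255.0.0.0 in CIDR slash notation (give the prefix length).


Binary: 11111111.00000000.00000000.00000000
Count leading 1s
Prefix: /8


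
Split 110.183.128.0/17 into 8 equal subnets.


New prefix = 17 + 3 = 20
Each subnet has 4096 addresses
  110.183.128.0/20
  110.183.144.0/20
  110.183.160.0/20
  110.183.176.0/20
  110.183.192.0/20
  110.183.208.0/20
  110.183.224.0/20
  110.183.240.0/20
Subnets: 110.183.128.0/20, 110.183.144.0/20, 110.183.160.0/20, 110.183.176.0/20, 110.183.192.0/20, 110.183.208.0/20, 110.183.224.0/20, 110.183.240.0/20


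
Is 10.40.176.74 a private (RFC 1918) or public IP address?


RFC 1918 private ranges:
  10.0.0.0/8 (10.0.0.0 - 10.255.255.255)
  172.16.0.0/12 (172.16.0.0 - 172.31.255.255)
  192.168.0.0/16 (192.168.0.0 - 192.168.255.255)
Private (in 10.0.0.0/8)


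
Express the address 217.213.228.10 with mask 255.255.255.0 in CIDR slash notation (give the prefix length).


Binary: 11111111.11111111.11111111.00000000
Count leading 1s
Prefix: /24


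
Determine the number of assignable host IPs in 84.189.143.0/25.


Host bits = 32 - 25 = 7
Total addresses = 2^7 = 128
Usable = total - 2 (network and broadcast)
Usable hosts: 126


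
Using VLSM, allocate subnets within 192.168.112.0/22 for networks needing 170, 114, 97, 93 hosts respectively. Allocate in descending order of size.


170 hosts -> /24 (254 usable): 192.168.112.0/24
114 hosts -> /25 (126 usable): 192.168.113.0/25
97 hosts -> /25 (126 usable): 192.168.113.128/25
93 hosts -> /25 (126 usable): 192.168.114.0/25
Allocation: 192.168.112.0/24 (170 hosts, 254 usable); 192.168.113.0/25 (114 hosts, 126 usable); 192.168.113.128/25 (97 hosts, 126 usable); 192.168.114.0/25 (93 hosts, 126 usable)


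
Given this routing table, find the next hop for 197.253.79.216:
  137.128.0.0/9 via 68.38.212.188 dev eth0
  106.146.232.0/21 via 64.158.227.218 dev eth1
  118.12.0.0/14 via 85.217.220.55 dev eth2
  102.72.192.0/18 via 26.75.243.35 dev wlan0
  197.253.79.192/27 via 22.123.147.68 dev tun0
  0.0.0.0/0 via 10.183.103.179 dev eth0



Longest prefix match for 197.253.79.216:
  /9 137.128.0.0: no
  /21 106.146.232.0: no
  /14 118.12.0.0: no
  /18 102.72.192.0: no
  /27 197.253.79.192: MATCH
  /0 0.0.0.0: MATCH
Selected: next-hop 22.123.147.68 via tun0 (matched /27)


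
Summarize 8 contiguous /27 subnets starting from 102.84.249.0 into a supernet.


Original prefix: /27
Number of subnets: 8 = 2^3
New prefix = 27 - 3 = 24
Supernet: 102.84.249.0/24


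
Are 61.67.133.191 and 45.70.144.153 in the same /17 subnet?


Mask: 255.255.128.0
61.67.133.191 AND mask = 61.67.128.0
45.70.144.153 AND mask = 45.70.128.0
No, different subnets (61.67.128.0 vs 45.70.128.0)


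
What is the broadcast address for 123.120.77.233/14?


Network: 123.120.0.0/14
Host bits = 18
Set all host bits to 1:
Broadcast: 123.123.255.255


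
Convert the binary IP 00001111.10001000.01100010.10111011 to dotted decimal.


00001111 = 15
10001000 = 136
01100010 = 98
10111011 = 187
IP: 15.136.98.187


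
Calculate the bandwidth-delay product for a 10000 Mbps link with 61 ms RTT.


BDP = bandwidth * RTT
= 10000 Mbps * 61 ms
= 10000 * 1e6 * 61 / 1000 bits
= 610000000 bits
= 76250000 bytes
= 74462.8906 KB
BDP = 610000000 bits (76250000 bytes)


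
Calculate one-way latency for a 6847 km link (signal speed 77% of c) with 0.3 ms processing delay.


Speed = 0.77 * 3e5 km/s = 231000 km/s
Propagation delay = 6847 / 231000 = 0.0296 s = 29.6407 ms
Processing delay = 0.3 ms
Total one-way latency = 29.9407 ms


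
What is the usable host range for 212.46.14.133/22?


Network: 212.46.12.0
Broadcast: 212.46.15.255
First usable = network + 1
Last usable = broadcast - 1
Range: 212.46.12.1 to 212.46.15.254


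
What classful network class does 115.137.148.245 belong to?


First octet: 115
Binary: 01110011
0xxxxxxx -> Class A (1-126)
Class A, default mask 255.0.0.0 (/8)


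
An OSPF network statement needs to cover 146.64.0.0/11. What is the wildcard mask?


Subnet mask: 255.224.0.0
Wildcard = 255.255.255.255 - subnet mask
255 - 255 = 0
255 - 224 = 31
255 - 0 = 255
255 - 0 = 255
Wildcard: 0.31.255.255


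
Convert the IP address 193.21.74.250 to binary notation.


193 = 11000001
21 = 00010101
74 = 01001010
250 = 11111010
Binary: 11000001.00010101.01001010.11111010


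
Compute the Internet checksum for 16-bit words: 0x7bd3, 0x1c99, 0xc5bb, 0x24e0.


Sum all words (with carry folding):
+ 0x7bd3 = 0x7bd3
+ 0x1c99 = 0x986c
+ 0xc5bb = 0x5e28
+ 0x24e0 = 0x8308
One's complement: ~0x8308
Checksum = 0x7cf7


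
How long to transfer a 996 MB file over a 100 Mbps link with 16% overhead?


Effective throughput = 100 * (1 - 16/100) = 84 Mbps
File size in Mb = 996 * 8 = 7968 Mb
Time = 7968 / 84
Time = 94.8571 seconds


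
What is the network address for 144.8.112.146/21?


IP:   10010000.00001000.01110000.10010010
Mask: 11111111.11111111.11111000.00000000
AND operation:
Net:  10010000.00001000.01110000.00000000
Network: 144.8.112.0/21


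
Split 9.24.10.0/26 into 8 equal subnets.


New prefix = 26 + 3 = 29
Each subnet has 8 addresses
  9.24.10.0/29
  9.24.10.8/29
  9.24.10.16/29
  9.24.10.24/29
  9.24.10.32/29
  9.24.10.40/29
  9.24.10.48/29
  9.24.10.56/29
Subnets: 9.24.10.0/29, 9.24.10.8/29, 9.24.10.16/29, 9.24.10.24/29, 9.24.10.32/29, 9.24.10.40/29, 9.24.10.48/29, 9.24.10.56/29


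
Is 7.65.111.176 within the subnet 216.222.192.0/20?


Subnet network: 216.222.192.0
Test IP AND mask: 7.65.96.0
No, 7.65.111.176 is not in 216.222.192.0/20


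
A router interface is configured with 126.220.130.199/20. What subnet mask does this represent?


/20 means 20 network bits, 12 host bits
Binary: 11111111111111111111000000000000
Mask: 255.255.240.0


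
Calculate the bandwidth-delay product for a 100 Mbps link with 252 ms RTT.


BDP = bandwidth * RTT
= 100 Mbps * 252 ms
= 100 * 1e6 * 252 / 1000 bits
= 25200000 bits
= 3150000 bytes
= 3076.1719 KB
BDP = 25200000 bits (3150000 bytes)


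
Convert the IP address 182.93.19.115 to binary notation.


182 = 10110110
93 = 01011101
19 = 00010011
115 = 01110011
Binary: 10110110.01011101.00010011.01110011


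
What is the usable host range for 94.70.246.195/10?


Network: 94.64.0.0
Broadcast: 94.127.255.255
First usable = network + 1
Last usable = broadcast - 1
Range: 94.64.0.1 to 94.127.255.254


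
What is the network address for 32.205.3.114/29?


IP:   00100000.11001101.00000011.01110010
Mask: 11111111.11111111.11111111.11111000
AND operation:
Net:  00100000.11001101.00000011.01110000
Network: 32.205.3.112/29


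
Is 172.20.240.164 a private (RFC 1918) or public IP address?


RFC 1918 private ranges:
  10.0.0.0/8 (10.0.0.0 - 10.255.255.255)
  172.16.0.0/12 (172.16.0.0 - 172.31.255.255)
  192.168.0.0/16 (192.168.0.0 - 192.168.255.255)
Private (in 172.16.0.0/12)


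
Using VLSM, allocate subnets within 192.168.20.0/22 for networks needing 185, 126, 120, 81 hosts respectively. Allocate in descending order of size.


185 hosts -> /24 (254 usable): 192.168.20.0/24
126 hosts -> /25 (126 usable): 192.168.21.0/25
120 hosts -> /25 (126 usable): 192.168.21.128/25
81 hosts -> /25 (126 usable): 192.168.22.0/25
Allocation: 192.168.20.0/24 (185 hosts, 254 usable); 192.168.21.0/25 (126 hosts, 126 usable); 192.168.21.128/25 (120 hosts, 126 usable); 192.168.22.0/25 (81 hosts, 126 usable)


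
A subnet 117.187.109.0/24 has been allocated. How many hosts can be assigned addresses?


Host bits = 32 - 24 = 8
Total addresses = 2^8 = 256
Usable = total - 2 (network and broadcast)
Usable hosts: 254


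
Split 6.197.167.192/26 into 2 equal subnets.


New prefix = 26 + 1 = 27
Each subnet has 32 addresses
  6.197.167.192/27
  6.197.167.224/27
Subnets: 6.197.167.192/27, 6.197.167.224/27


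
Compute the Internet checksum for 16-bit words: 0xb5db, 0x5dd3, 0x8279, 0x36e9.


Sum all words (with carry folding):
+ 0xb5db = 0xb5db
+ 0x5dd3 = 0x13af
+ 0x8279 = 0x9628
+ 0x36e9 = 0xcd11
One's complement: ~0xcd11
Checksum = 0x32ee


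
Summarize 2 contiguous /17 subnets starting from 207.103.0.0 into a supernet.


Original prefix: /17
Number of subnets: 2 = 2^1
New prefix = 17 - 1 = 16
Supernet: 207.103.0.0/16


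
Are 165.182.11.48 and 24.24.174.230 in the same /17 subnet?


Mask: 255.255.128.0
165.182.11.48 AND mask = 165.182.0.0
24.24.174.230 AND mask = 24.24.128.0
No, different subnets (165.182.0.0 vs 24.24.128.0)


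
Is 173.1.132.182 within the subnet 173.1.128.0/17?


Subnet network: 173.1.128.0
Test IP AND mask: 173.1.128.0
Yes, 173.1.132.182 is in 173.1.128.0/17


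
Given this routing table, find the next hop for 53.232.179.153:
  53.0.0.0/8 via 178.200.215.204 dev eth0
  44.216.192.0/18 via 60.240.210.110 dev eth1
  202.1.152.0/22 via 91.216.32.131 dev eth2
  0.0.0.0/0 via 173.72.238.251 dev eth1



Longest prefix match for 53.232.179.153:
  /8 53.0.0.0: MATCH
  /18 44.216.192.0: no
  /22 202.1.152.0: no
  /0 0.0.0.0: MATCH
Selected: next-hop 178.200.215.204 via eth0 (matched /8)


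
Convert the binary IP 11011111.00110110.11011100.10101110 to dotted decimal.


11011111 = 223
00110110 = 54
11011100 = 220
10101110 = 174
IP: 223.54.220.174


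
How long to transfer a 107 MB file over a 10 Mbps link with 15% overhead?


Effective throughput = 10 * (1 - 15/100) = 8.5 Mbps
File size in Mb = 107 * 8 = 856 Mb
Time = 856 / 8.5
Time = 100.7059 seconds


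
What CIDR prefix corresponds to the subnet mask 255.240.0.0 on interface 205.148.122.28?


Binary: 11111111.11110000.00000000.00000000
Count leading 1s
Prefix: /12


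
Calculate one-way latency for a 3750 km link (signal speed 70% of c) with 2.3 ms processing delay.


Speed = 0.7 * 3e5 km/s = 210000 km/s
Propagation delay = 3750 / 210000 = 0.0179 s = 17.8571 ms
Processing delay = 2.3 ms
Total one-way latency = 20.1571 ms


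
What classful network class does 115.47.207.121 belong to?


First octet: 115
Binary: 01110011
0xxxxxxx -> Class A (1-126)
Class A, default mask 255.0.0.0 (/8)


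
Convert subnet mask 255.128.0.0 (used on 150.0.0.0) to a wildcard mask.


Subnet mask: 255.128.0.0
Wildcard = 255.255.255.255 - subnet mask
255 - 255 = 0
255 - 128 = 127
255 - 0 = 255
255 - 0 = 255
Wildcard: 0.127.255.255


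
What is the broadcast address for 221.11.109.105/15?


Network: 221.10.0.0/15
Host bits = 17
Set all host bits to 1:
Broadcast: 221.11.255.255


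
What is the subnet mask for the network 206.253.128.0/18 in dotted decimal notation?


/18 means 18 network bits, 14 host bits
Binary: 11111111111111111100000000000000
Mask: 255.255.192.0


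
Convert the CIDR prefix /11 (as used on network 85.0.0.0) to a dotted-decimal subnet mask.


/11 means 11 network bits, 21 host bits
Binary: 11111111111000000000000000000000
Mask: 255.224.0.0


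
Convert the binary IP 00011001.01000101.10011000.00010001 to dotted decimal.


00011001 = 25
01000101 = 69
10011000 = 152
00010001 = 17
IP: 25.69.152.17


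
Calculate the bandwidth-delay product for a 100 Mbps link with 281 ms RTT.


BDP = bandwidth * RTT
= 100 Mbps * 281 ms
= 100 * 1e6 * 281 / 1000 bits
= 28100000 bits
= 3512500 bytes
= 3430.1758 KB
BDP = 28100000 bits (3512500 bytes)


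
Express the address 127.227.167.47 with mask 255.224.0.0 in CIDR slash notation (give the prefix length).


Binary: 11111111.11100000.00000000.00000000
Count leading 1s
Prefix: /11


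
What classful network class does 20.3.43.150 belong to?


First octet: 20
Binary: 00010100
0xxxxxxx -> Class A (1-126)
Class A, default mask 255.0.0.0 (/8)


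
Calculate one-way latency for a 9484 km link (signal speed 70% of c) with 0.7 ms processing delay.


Speed = 0.7 * 3e5 km/s = 210000 km/s
Propagation delay = 9484 / 210000 = 0.0452 s = 45.1619 ms
Processing delay = 0.7 ms
Total one-way latency = 45.8619 ms


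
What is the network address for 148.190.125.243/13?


IP:   10010100.10111110.01111101.11110011
Mask: 11111111.11111000.00000000.00000000
AND operation:
Net:  10010100.10111000.00000000.00000000
Network: 148.184.0.0/13


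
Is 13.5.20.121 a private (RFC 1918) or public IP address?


RFC 1918 private ranges:
  10.0.0.0/8 (10.0.0.0 - 10.255.255.255)
  172.16.0.0/12 (172.16.0.0 - 172.31.255.255)
  192.168.0.0/16 (192.168.0.0 - 192.168.255.255)
Public (not in any RFC 1918 range)


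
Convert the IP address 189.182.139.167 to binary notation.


189 = 10111101
182 = 10110110
139 = 10001011
167 = 10100111
Binary: 10111101.10110110.10001011.10100111


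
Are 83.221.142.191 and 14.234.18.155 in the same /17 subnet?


Mask: 255.255.128.0
83.221.142.191 AND mask = 83.221.128.0
14.234.18.155 AND mask = 14.234.0.0
No, different subnets (83.221.128.0 vs 14.234.0.0)


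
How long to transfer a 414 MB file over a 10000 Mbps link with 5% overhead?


Effective throughput = 10000 * (1 - 5/100) = 9500 Mbps
File size in Mb = 414 * 8 = 3312 Mb
Time = 3312 / 9500
Time = 0.3486 seconds


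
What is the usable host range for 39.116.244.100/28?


Network: 39.116.244.96
Broadcast: 39.116.244.111
First usable = network + 1
Last usable = broadcast - 1
Range: 39.116.244.97 to 39.116.244.110


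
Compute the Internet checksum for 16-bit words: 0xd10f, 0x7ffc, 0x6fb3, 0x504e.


Sum all words (with carry folding):
+ 0xd10f = 0xd10f
+ 0x7ffc = 0x510c
+ 0x6fb3 = 0xc0bf
+ 0x504e = 0x110e
One's complement: ~0x110e
Checksum = 0xeef1


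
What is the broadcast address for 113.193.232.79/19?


Network: 113.193.224.0/19
Host bits = 13
Set all host bits to 1:
Broadcast: 113.193.255.255


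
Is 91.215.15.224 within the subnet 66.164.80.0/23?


Subnet network: 66.164.80.0
Test IP AND mask: 91.215.14.0
No, 91.215.15.224 is not in 66.164.80.0/23


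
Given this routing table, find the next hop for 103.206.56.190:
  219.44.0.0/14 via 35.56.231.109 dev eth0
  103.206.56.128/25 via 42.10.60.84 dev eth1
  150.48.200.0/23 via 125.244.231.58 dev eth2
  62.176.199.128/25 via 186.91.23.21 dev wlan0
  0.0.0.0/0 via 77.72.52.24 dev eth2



Longest prefix match for 103.206.56.190:
  /14 219.44.0.0: no
  /25 103.206.56.128: MATCH
  /23 150.48.200.0: no
  /25 62.176.199.128: no
  /0 0.0.0.0: MATCH
Selected: next-hop 42.10.60.84 via eth1 (matched /25)


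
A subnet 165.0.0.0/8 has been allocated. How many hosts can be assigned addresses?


Host bits = 32 - 8 = 24
Total addresses = 2^24 = 16777216
Usable = total - 2 (network and broadcast)
Usable hosts: 16777214


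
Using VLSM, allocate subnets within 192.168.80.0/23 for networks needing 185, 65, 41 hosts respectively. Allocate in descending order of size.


185 hosts -> /24 (254 usable): 192.168.80.0/24
65 hosts -> /25 (126 usable): 192.168.81.0/25
41 hosts -> /26 (62 usable): 192.168.81.128/26
Allocation: 192.168.80.0/24 (185 hosts, 254 usable); 192.168.81.0/25 (65 hosts, 126 usable); 192.168.81.128/26 (41 hosts, 62 usable)


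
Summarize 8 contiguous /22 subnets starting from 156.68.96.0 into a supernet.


Original prefix: /22
Number of subnets: 8 = 2^3
New prefix = 22 - 3 = 19
Supernet: 156.68.96.0/19


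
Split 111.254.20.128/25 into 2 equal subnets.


New prefix = 25 + 1 = 26
Each subnet has 64 addresses
  111.254.20.128/26
  111.254.20.192/26
Subnets: 111.254.20.128/26, 111.254.20.192/26


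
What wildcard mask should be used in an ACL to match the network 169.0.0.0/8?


Subnet mask: 255.0.0.0
Wildcard = 255.255.255.255 - subnet mask
255 - 255 = 0
255 - 0 = 255
255 - 0 = 255
255 - 0 = 255
Wildcard: 0.255.255.255


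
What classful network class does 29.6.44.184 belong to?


First octet: 29
Binary: 00011101
0xxxxxxx -> Class A (1-126)
Class A, default mask 255.0.0.0 (/8)


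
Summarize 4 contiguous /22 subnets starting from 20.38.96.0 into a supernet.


Original prefix: /22
Number of subnets: 4 = 2^2
New prefix = 22 - 2 = 20
Supernet: 20.38.96.0/20


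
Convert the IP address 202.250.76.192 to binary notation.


202 = 11001010
250 = 11111010
76 = 01001100
192 = 11000000
Binary: 11001010.11111010.01001100.11000000


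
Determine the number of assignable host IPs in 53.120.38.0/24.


Host bits = 32 - 24 = 8
Total addresses = 2^8 = 256
Usable = total - 2 (network and broadcast)
Usable hosts: 254


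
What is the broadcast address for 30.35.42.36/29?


Network: 30.35.42.32/29
Host bits = 3
Set all host bits to 1:
Broadcast: 30.35.42.39


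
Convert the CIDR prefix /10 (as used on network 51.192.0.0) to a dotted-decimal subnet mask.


/10 means 10 network bits, 22 host bits
Binary: 11111111110000000000000000000000
Mask: 255.192.0.0


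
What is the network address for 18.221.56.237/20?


IP:   00010010.11011101.00111000.11101101
Mask: 11111111.11111111.11110000.00000000
AND operation:
Net:  00010010.11011101.00110000.00000000
Network: 18.221.48.0/20


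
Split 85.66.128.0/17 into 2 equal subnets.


New prefix = 17 + 1 = 18
Each subnet has 16384 addresses
  85.66.128.0/18
  85.66.192.0/18
Subnets: 85.66.128.0/18, 85.66.192.0/18


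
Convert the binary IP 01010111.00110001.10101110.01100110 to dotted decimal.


01010111 = 87
00110001 = 49
10101110 = 174
01100110 = 102
IP: 87.49.174.102


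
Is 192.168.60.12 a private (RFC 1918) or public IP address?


RFC 1918 private ranges:
  10.0.0.0/8 (10.0.0.0 - 10.255.255.255)
  172.16.0.0/12 (172.16.0.0 - 172.31.255.255)
  192.168.0.0/16 (192.168.0.0 - 192.168.255.255)
Private (in 192.168.0.0/16)


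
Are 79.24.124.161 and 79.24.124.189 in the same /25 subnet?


Mask: 255.255.255.128
79.24.124.161 AND mask = 79.24.124.128
79.24.124.189 AND mask = 79.24.124.128
Yes, same subnet (79.24.124.128)


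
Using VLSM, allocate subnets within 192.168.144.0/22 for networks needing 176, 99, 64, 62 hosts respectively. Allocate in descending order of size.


176 hosts -> /24 (254 usable): 192.168.144.0/24
99 hosts -> /25 (126 usable): 192.168.145.0/25
64 hosts -> /25 (126 usable): 192.168.145.128/25
62 hosts -> /26 (62 usable): 192.168.146.0/26
Allocation: 192.168.144.0/24 (176 hosts, 254 usable); 192.168.145.0/25 (99 hosts, 126 usable); 192.168.145.128/25 (64 hosts, 126 usable); 192.168.146.0/26 (62 hosts, 62 usable)


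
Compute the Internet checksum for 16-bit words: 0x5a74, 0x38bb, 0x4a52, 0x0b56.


Sum all words (with carry folding):
+ 0x5a74 = 0x5a74
+ 0x38bb = 0x932f
+ 0x4a52 = 0xdd81
+ 0x0b56 = 0xe8d7
One's complement: ~0xe8d7
Checksum = 0x1728


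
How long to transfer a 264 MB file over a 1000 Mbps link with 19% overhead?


Effective throughput = 1000 * (1 - 19/100) = 810 Mbps
File size in Mb = 264 * 8 = 2112 Mb
Time = 2112 / 810
Time = 2.6074 seconds


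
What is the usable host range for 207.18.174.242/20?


Network: 207.18.160.0
Broadcast: 207.18.175.255
First usable = network + 1
Last usable = broadcast - 1
Range: 207.18.160.1 to 207.18.175.254


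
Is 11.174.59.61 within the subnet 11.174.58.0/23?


Subnet network: 11.174.58.0
Test IP AND mask: 11.174.58.0
Yes, 11.174.59.61 is in 11.174.58.0/23


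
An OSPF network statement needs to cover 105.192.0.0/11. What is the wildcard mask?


Subnet mask: 255.224.0.0
Wildcard = 255.255.255.255 - subnet mask
255 - 255 = 0
255 - 224 = 31
255 - 0 = 255
255 - 0 = 255
Wildcard: 0.31.255.255


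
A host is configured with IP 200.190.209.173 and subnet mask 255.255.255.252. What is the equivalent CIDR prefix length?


Binary: 11111111.11111111.11111111.11111100
Count leading 1s
Prefix: /30


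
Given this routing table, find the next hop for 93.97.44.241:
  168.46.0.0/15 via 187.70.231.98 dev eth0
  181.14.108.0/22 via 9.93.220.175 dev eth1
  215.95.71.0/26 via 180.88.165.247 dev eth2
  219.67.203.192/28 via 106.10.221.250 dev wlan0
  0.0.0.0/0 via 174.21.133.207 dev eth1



Longest prefix match for 93.97.44.241:
  /15 168.46.0.0: no
  /22 181.14.108.0: no
  /26 215.95.71.0: no
  /28 219.67.203.192: no
  /0 0.0.0.0: MATCH
Selected: next-hop 174.21.133.207 via eth1 (matched /0)


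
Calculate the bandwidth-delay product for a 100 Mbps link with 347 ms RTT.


BDP = bandwidth * RTT
= 100 Mbps * 347 ms
= 100 * 1e6 * 347 / 1000 bits
= 34700000 bits
= 4337500 bytes
= 4235.8398 KB
BDP = 34700000 bits (4337500 bytes)


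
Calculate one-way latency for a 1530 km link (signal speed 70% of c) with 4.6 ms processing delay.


Speed = 0.7 * 3e5 km/s = 210000 km/s
Propagation delay = 1530 / 210000 = 0.0073 s = 7.2857 ms
Processing delay = 4.6 ms
Total one-way latency = 11.8857 ms


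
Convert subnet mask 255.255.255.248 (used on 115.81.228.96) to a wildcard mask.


Subnet mask: 255.255.255.248
Wildcard = 255.255.255.255 - subnet mask
255 - 255 = 0
255 - 255 = 0
255 - 255 = 0
255 - 248 = 7
Wildcard: 0.0.0.7


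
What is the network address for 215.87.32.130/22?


IP:   11010111.01010111.00100000.10000010
Mask: 11111111.11111111.11111100.00000000
AND operation:
Net:  11010111.01010111.00100000.00000000
Network: 215.87.32.0/22


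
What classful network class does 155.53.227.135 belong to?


First octet: 155
Binary: 10011011
10xxxxxx -> Class B (128-191)
Class B, default mask 255.255.0.0 (/16)


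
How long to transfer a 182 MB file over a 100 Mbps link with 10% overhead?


Effective throughput = 100 * (1 - 10/100) = 90 Mbps
File size in Mb = 182 * 8 = 1456 Mb
Time = 1456 / 90
Time = 16.1778 seconds


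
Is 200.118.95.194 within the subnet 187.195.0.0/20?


Subnet network: 187.195.0.0
Test IP AND mask: 200.118.80.0
No, 200.118.95.194 is not in 187.195.0.0/20


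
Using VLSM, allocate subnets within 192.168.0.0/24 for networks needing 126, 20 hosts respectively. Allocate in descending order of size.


126 hosts -> /25 (126 usable): 192.168.0.0/25
20 hosts -> /27 (30 usable): 192.168.0.128/27
Allocation: 192.168.0.0/25 (126 hosts, 126 usable); 192.168.0.128/27 (20 hosts, 30 usable)


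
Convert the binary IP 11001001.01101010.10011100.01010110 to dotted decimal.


11001001 = 201
01101010 = 106
10011100 = 156
01010110 = 86
IP: 201.106.156.86


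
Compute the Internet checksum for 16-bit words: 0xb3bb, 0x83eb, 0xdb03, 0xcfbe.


Sum all words (with carry folding):
+ 0xb3bb = 0xb3bb
+ 0x83eb = 0x37a7
+ 0xdb03 = 0x12ab
+ 0xcfbe = 0xe269
One's complement: ~0xe269
Checksum = 0x1d96


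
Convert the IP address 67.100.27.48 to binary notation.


67 = 01000011
100 = 01100100
27 = 00011011
48 = 00110000
Binary: 01000011.01100100.00011011.00110000


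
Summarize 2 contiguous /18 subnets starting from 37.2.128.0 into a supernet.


Original prefix: /18
Number of subnets: 2 = 2^1
New prefix = 18 - 1 = 17
Supernet: 37.2.128.0/17


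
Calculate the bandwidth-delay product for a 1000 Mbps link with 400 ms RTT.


BDP = bandwidth * RTT
= 1000 Mbps * 400 ms
= 1000 * 1e6 * 400 / 1000 bits
= 400000000 bits
= 50000000 bytes
= 48828.125 KB
BDP = 400000000 bits (50000000 bytes)


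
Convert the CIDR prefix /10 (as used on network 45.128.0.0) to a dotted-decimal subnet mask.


/10 means 10 network bits, 22 host bits
Binary: 11111111110000000000000000000000
Mask: 255.192.0.0


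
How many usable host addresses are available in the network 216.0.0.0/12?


Host bits = 32 - 12 = 20
Total addresses = 2^20 = 1048576
Usable = total - 2 (network and broadcast)
Usable hosts: 1048574


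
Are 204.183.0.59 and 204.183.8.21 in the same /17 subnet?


Mask: 255.255.128.0
204.183.0.59 AND mask = 204.183.0.0
204.183.8.21 AND mask = 204.183.0.0
Yes, same subnet (204.183.0.0)


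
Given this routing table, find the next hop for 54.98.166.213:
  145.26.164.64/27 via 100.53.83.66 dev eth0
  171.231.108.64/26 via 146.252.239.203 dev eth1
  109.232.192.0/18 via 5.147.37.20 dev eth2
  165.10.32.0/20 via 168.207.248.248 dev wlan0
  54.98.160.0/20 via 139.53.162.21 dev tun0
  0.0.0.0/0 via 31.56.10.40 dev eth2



Longest prefix match for 54.98.166.213:
  /27 145.26.164.64: no
  /26 171.231.108.64: no
  /18 109.232.192.0: no
  /20 165.10.32.0: no
  /20 54.98.160.0: MATCH
  /0 0.0.0.0: MATCH
Selected: next-hop 139.53.162.21 via tun0 (matched /20)


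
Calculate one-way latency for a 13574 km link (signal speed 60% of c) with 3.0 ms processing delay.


Speed = 0.6 * 3e5 km/s = 180000 km/s
Propagation delay = 13574 / 180000 = 0.0754 s = 75.4111 ms
Processing delay = 3.0 ms
Total one-way latency = 78.4111 ms


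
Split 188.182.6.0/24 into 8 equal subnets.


New prefix = 24 + 3 = 27
Each subnet has 32 addresses
  188.182.6.0/27
  188.182.6.32/27
  188.182.6.64/27
  188.182.6.96/27
  188.182.6.128/27
  188.182.6.160/27
  188.182.6.192/27
  188.182.6.224/27
Subnets: 188.182.6.0/27, 188.182.6.32/27, 188.182.6.64/27, 188.182.6.96/27, 188.182.6.128/27, 188.182.6.160/27, 188.182.6.192/27, 188.182.6.224/27


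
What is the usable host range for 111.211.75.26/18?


Network: 111.211.64.0
Broadcast: 111.211.127.255
First usable = network + 1
Last usable = broadcast - 1
Range: 111.211.64.1 to 111.211.127.254


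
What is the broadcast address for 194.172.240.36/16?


Network: 194.172.0.0/16
Host bits = 16
Set all host bits to 1:
Broadcast: 194.172.255.255


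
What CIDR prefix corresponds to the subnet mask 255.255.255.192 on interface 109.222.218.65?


Binary: 11111111.11111111.11111111.11000000
Count leading 1s
Prefix: /26


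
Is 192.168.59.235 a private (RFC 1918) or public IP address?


RFC 1918 private ranges:
  10.0.0.0/8 (10.0.0.0 - 10.255.255.255)
  172.16.0.0/12 (172.16.0.0 - 172.31.255.255)
  192.168.0.0/16 (192.168.0.0 - 192.168.255.255)
Private (in 192.168.0.0/16)


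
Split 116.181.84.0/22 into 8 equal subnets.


New prefix = 22 + 3 = 25
Each subnet has 128 addresses
  116.181.84.0/25
  116.181.84.128/25
  116.181.85.0/25
  116.181.85.128/25
  116.181.86.0/25
  116.181.86.128/25
  116.181.87.0/25
  116.181.87.128/25
Subnets: 116.181.84.0/25, 116.181.84.128/25, 116.181.85.0/25, 116.181.85.128/25, 116.181.86.0/25, 116.181.86.128/25, 116.181.87.0/25, 116.181.87.128/25


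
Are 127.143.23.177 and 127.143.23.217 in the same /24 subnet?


Mask: 255.255.255.0
127.143.23.177 AND mask = 127.143.23.0
127.143.23.217 AND mask = 127.143.23.0
Yes, same subnet (127.143.23.0)


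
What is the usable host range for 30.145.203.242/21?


Network: 30.145.200.0
Broadcast: 30.145.207.255
First usable = network + 1
Last usable = broadcast - 1
Range: 30.145.200.1 to 30.145.207.254


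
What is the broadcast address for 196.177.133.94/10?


Network: 196.128.0.0/10
Host bits = 22
Set all host bits to 1:
Broadcast: 196.191.255.255


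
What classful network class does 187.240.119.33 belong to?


First octet: 187
Binary: 10111011
10xxxxxx -> Class B (128-191)
Class B, default mask 255.255.0.0 (/16)


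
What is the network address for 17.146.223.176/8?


IP:   00010001.10010010.11011111.10110000
Mask: 11111111.00000000.00000000.00000000
AND operation:
Net:  00010001.00000000.00000000.00000000
Network: 17.0.0.0/8


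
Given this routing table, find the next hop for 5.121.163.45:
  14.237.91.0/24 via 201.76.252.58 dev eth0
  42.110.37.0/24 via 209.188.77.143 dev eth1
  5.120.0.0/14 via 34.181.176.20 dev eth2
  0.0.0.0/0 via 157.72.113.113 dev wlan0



Longest prefix match for 5.121.163.45:
  /24 14.237.91.0: no
  /24 42.110.37.0: no
  /14 5.120.0.0: MATCH
  /0 0.0.0.0: MATCH
Selected: next-hop 34.181.176.20 via eth2 (matched /14)


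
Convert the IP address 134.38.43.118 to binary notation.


134 = 10000110
38 = 00100110
43 = 00101011
118 = 01110110
Binary: 10000110.00100110.00101011.01110110


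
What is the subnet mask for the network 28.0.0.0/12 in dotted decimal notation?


/12 means 12 network bits, 20 host bits
Binary: 11111111111100000000000000000000
Mask: 255.240.0.0


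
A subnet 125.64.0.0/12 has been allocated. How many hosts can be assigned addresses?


Host bits = 32 - 12 = 20
Total addresses = 2^20 = 1048576
Usable = total - 2 (network and broadcast)
Usable hosts: 1048574


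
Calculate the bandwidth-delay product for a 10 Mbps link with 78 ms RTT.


BDP = bandwidth * RTT
= 10 Mbps * 78 ms
= 10 * 1e6 * 78 / 1000 bits
= 780000 bits
= 97500 bytes
= 95.2148 KB
BDP = 780000 bits (97500 bytes)


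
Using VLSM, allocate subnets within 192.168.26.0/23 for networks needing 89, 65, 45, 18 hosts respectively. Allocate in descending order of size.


89 hosts -> /25 (126 usable): 192.168.26.0/25
65 hosts -> /25 (126 usable): 192.168.26.128/25
45 hosts -> /26 (62 usable): 192.168.27.0/26
18 hosts -> /27 (30 usable): 192.168.27.64/27
Allocation: 192.168.26.0/25 (89 hosts, 126 usable); 192.168.26.128/25 (65 hosts, 126 usable); 192.168.27.0/26 (45 hosts, 62 usable); 192.168.27.64/27 (18 hosts, 30 usable)


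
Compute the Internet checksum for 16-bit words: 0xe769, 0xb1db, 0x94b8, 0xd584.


Sum all words (with carry folding):
+ 0xe769 = 0xe769
+ 0xb1db = 0x9945
+ 0x94b8 = 0x2dfe
+ 0xd584 = 0x0383
One's complement: ~0x0383
Checksum = 0xfc7c


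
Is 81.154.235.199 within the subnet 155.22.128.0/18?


Subnet network: 155.22.128.0
Test IP AND mask: 81.154.192.0
No, 81.154.235.199 is not in 155.22.128.0/18


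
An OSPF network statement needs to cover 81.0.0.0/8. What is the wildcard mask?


Subnet mask: 255.0.0.0
Wildcard = 255.255.255.255 - subnet mask
255 - 255 = 0
255 - 0 = 255
255 - 0 = 255
255 - 0 = 255
Wildcard: 0.255.255.255


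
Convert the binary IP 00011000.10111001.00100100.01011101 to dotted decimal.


00011000 = 24
10111001 = 185
00100100 = 36
01011101 = 93
IP: 24.185.36.93


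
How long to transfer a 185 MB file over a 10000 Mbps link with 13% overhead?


Effective throughput = 10000 * (1 - 13/100) = 8700 Mbps
File size in Mb = 185 * 8 = 1480 Mb
Time = 1480 / 8700
Time = 0.1701 seconds


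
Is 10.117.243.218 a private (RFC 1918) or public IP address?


RFC 1918 private ranges:
  10.0.0.0/8 (10.0.0.0 - 10.255.255.255)
  172.16.0.0/12 (172.16.0.0 - 172.31.255.255)
  192.168.0.0/16 (192.168.0.0 - 192.168.255.255)
Private (in 10.0.0.0/8)


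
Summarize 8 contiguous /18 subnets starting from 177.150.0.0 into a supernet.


Original prefix: /18
Number of subnets: 8 = 2^3
New prefix = 18 - 3 = 15
Supernet: 177.150.0.0/15


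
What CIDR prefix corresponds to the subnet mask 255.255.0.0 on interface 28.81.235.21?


Binary: 11111111.11111111.00000000.00000000
Count leading 1s
Prefix: /16


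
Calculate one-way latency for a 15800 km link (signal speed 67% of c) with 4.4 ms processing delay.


Speed = 0.67 * 3e5 km/s = 201000 km/s
Propagation delay = 15800 / 201000 = 0.0786 s = 78.607 ms
Processing delay = 4.4 ms
Total one-way latency = 83.007 ms


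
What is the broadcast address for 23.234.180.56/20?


Network: 23.234.176.0/20
Host bits = 12
Set all host bits to 1:
Broadcast: 23.234.191.255


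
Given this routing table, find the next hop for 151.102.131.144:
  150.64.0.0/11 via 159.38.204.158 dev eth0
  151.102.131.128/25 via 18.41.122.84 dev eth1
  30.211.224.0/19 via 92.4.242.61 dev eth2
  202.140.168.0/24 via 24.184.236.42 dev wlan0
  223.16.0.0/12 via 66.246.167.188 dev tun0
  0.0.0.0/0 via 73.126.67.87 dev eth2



Longest prefix match for 151.102.131.144:
  /11 150.64.0.0: no
  /25 151.102.131.128: MATCH
  /19 30.211.224.0: no
  /24 202.140.168.0: no
  /12 223.16.0.0: no
  /0 0.0.0.0: MATCH
Selected: next-hop 18.41.122.84 via eth1 (matched /25)


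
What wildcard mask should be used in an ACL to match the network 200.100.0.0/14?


Subnet mask: 255.252.0.0
Wildcard = 255.255.255.255 - subnet mask
255 - 255 = 0
255 - 252 = 3
255 - 0 = 255
255 - 0 = 255
Wildcard: 0.3.255.255


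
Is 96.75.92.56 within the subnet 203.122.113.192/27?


Subnet network: 203.122.113.192
Test IP AND mask: 96.75.92.32
No, 96.75.92.56 is not in 203.122.113.192/27


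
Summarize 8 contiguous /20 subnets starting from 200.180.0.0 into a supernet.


Original prefix: /20
Number of subnets: 8 = 2^3
New prefix = 20 - 3 = 17
Supernet: 200.180.0.0/17


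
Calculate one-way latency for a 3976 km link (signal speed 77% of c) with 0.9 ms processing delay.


Speed = 0.77 * 3e5 km/s = 231000 km/s
Propagation delay = 3976 / 231000 = 0.0172 s = 17.2121 ms
Processing delay = 0.9 ms
Total one-way latency = 18.1121 ms


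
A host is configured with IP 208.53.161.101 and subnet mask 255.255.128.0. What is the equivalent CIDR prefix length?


Binary: 11111111.11111111.10000000.00000000
Count leading 1s
Prefix: /17


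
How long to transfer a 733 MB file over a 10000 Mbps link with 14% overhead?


Effective throughput = 10000 * (1 - 14/100) = 8600 Mbps
File size in Mb = 733 * 8 = 5864 Mb
Time = 5864 / 8600
Time = 0.6819 seconds


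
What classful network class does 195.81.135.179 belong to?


First octet: 195
Binary: 11000011
110xxxxx -> Class C (192-223)
Class C, default mask 255.255.255.0 (/24)


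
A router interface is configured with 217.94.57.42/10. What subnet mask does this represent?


/10 means 10 network bits, 22 host bits
Binary: 11111111110000000000000000000000
Mask: 255.192.0.0


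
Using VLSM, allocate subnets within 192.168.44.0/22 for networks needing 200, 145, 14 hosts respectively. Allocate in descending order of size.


200 hosts -> /24 (254 usable): 192.168.44.0/24
145 hosts -> /24 (254 usable): 192.168.45.0/24
14 hosts -> /28 (14 usable): 192.168.46.0/28
Allocation: 192.168.44.0/24 (200 hosts, 254 usable); 192.168.45.0/24 (145 hosts, 254 usable); 192.168.46.0/28 (14 hosts, 14 usable)


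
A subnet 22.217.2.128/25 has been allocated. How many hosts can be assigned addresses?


Host bits = 32 - 25 = 7
Total addresses = 2^7 = 128
Usable = total - 2 (network and broadcast)
Usable hosts: 126


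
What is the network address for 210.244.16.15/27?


IP:   11010010.11110100.00010000.00001111
Mask: 11111111.11111111.11111111.11100000
AND operation:
Net:  11010010.11110100.00010000.00000000
Network: 210.244.16.0/27


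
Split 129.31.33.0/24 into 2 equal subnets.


New prefix = 24 + 1 = 25
Each subnet has 128 addresses
  129.31.33.0/25
  129.31.33.128/25
Subnets: 129.31.33.0/25, 129.31.33.128/25


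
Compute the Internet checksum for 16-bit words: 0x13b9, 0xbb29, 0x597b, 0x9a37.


Sum all words (with carry folding):
+ 0x13b9 = 0x13b9
+ 0xbb29 = 0xcee2
+ 0x597b = 0x285e
+ 0x9a37 = 0xc295
One's complement: ~0xc295
Checksum = 0x3d6a


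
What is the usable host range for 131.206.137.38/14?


Network: 131.204.0.0
Broadcast: 131.207.255.255
First usable = network + 1
Last usable = broadcast - 1
Range: 131.204.0.1 to 131.207.255.254


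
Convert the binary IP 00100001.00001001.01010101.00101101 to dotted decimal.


00100001 = 33
00001001 = 9
01010101 = 85
00101101 = 45
IP: 33.9.85.45


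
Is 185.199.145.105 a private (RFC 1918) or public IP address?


RFC 1918 private ranges:
  10.0.0.0/8 (10.0.0.0 - 10.255.255.255)
  172.16.0.0/12 (172.16.0.0 - 172.31.255.255)
  192.168.0.0/16 (192.168.0.0 - 192.168.255.255)
Public (not in any RFC 1918 range)


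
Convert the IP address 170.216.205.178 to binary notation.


170 = 10101010
216 = 11011000
205 = 11001101
178 = 10110010
Binary: 10101010.11011000.11001101.10110010


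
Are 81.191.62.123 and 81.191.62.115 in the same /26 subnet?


Mask: 255.255.255.192
81.191.62.123 AND mask = 81.191.62.64
81.191.62.115 AND mask = 81.191.62.64
Yes, same subnet (81.191.62.64)


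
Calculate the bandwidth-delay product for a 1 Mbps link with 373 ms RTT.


BDP = bandwidth * RTT
= 1 Mbps * 373 ms
= 1 * 1e6 * 373 / 1000 bits
= 373000 bits
= 46625 bytes
= 45.5322 KB
BDP = 373000 bits (46625 bytes)


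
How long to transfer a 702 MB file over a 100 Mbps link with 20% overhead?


Effective throughput = 100 * (1 - 20/100) = 80 Mbps
File size in Mb = 702 * 8 = 5616 Mb
Time = 5616 / 80
Time = 70.2 seconds


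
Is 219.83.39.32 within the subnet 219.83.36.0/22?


Subnet network: 219.83.36.0
Test IP AND mask: 219.83.36.0
Yes, 219.83.39.32 is in 219.83.36.0/22


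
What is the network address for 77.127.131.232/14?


IP:   01001101.01111111.10000011.11101000
Mask: 11111111.11111100.00000000.00000000
AND operation:
Net:  01001101.01111100.00000000.00000000
Network: 77.124.0.0/14


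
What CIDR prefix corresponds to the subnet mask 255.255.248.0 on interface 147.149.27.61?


Binary: 11111111.11111111.11111000.00000000
Count leading 1s
Prefix: /21


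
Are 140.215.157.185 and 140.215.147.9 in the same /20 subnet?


Mask: 255.255.240.0
140.215.157.185 AND mask = 140.215.144.0
140.215.147.9 AND mask = 140.215.144.0
Yes, same subnet (140.215.144.0)
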